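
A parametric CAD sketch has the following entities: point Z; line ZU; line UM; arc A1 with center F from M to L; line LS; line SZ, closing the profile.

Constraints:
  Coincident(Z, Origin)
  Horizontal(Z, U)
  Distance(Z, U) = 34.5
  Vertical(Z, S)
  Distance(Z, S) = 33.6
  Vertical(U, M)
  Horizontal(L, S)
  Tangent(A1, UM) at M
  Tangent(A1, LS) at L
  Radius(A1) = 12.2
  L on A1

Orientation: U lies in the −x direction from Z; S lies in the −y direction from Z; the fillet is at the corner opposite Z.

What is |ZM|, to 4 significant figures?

40.60

Z is at the origin; ZU is horizontal with |ZU| = 34.5 and U on the −x side, so U = (-34.50, 0.000). ZS is vertical with |ZS| = 33.6 and S on the −y side, so S = (0.000, -33.60). The virtual corner opposite Z is at (-34.50, -33.60). The tangent condition forces FM to be normal to UM and tangency of A1 to LS means the radius FL is perpendicular to LS, with radius 12.2, so the center F sits 12.2 in from both sides at F = (-22.30, -21.40). That places the tangent points at M = (-34.50, -21.40) on UM and L = (-22.30, -33.60) on LS. Then |ZM| = |M − Z| = 40.60.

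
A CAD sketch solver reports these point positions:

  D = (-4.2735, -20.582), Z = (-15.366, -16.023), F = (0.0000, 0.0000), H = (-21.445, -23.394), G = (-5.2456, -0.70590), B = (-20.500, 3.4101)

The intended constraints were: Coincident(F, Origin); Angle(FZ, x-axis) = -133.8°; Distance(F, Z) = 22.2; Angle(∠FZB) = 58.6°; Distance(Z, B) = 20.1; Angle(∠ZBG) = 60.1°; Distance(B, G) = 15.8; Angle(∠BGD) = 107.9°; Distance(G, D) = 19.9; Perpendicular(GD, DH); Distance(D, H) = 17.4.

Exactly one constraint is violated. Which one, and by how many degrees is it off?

Perpendicular(GD, DH) — off by 6.50°.

F = (0.00, 0.00) ✓; FZ at -133.8° ✓; |FZ| = 22.20 ✓; ∠FZB = 58.60° ✓; |ZB| = 20.10 ✓; ∠ZBG = 60.10° ✓; |BG| = 15.80 ✓; ∠BGD = 107.9° ✓; |GD| = 19.90 ✓; ∠(GD, DH) = 83.50° ✗; |DH| = 17.40 ✓.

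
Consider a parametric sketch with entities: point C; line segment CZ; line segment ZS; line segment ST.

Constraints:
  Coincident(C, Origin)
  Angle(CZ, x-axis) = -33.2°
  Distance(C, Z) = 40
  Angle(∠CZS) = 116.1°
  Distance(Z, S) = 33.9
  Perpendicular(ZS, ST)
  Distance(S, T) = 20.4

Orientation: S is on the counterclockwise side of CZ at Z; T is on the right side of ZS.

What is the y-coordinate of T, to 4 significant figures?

-22.14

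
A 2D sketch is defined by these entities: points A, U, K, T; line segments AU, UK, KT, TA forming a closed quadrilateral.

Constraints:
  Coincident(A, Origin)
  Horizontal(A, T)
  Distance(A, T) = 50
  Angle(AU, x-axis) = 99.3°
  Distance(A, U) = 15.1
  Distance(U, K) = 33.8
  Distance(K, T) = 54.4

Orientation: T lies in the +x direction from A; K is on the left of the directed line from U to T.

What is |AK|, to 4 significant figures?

45.95

A is at the origin; A and T share the same y with |AT| = 50.0 and T in +x, so T = (50.0, 0). AU runs at 99.3° with |AU| = 15.1, so U = (-2.440, 14.90). K is determined by |UK| = 33.8 and |KT| = 54.4 together: it lies at the intersection of circle(U, 33.8) and circle(T, 54.4). With |UT| = 54.52, the foot of the radical line on UT is 10.59 from U and the perpendicular offset is √(33.8² − 10.59²) = 32.10. Taking the left-of-UT solution: K = (16.52, 42.88).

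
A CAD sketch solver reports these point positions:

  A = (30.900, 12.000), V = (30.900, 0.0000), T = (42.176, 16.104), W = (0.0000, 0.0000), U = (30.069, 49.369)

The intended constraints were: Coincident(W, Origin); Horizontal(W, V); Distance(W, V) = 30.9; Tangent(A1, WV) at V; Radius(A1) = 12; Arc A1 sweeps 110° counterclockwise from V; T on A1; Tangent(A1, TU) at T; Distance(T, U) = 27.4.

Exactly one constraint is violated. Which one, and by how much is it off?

Distance(T, U) = 27.4 — off by 8.00.

W = (0.00, 0.00) ✓; W.y = 0.00, V.y = 0.00 ✓; |WV| = 30.90 ✓; ∠(AV, VW) = 90.00° ✓; |AV| = 12.00 ✓; bearing(A→T) − bearing(A→V) = 110.0° ✓; |AT| = 12.00 ✓; ∠(AT, TU) = 90.00° ✓; |TU| = 35.40 ✗.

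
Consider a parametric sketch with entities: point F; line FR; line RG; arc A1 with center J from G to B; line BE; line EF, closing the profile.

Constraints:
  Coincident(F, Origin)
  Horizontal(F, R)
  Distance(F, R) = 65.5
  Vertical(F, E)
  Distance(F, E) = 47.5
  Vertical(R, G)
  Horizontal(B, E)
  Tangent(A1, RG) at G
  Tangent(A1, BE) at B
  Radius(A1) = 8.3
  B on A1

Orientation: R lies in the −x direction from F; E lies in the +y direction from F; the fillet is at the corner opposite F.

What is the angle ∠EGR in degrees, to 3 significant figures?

97.2°

F is at the origin; F and R share the same y with |FR| = 65.5 and R on the −x side, so R = (-65.5, 0.00). F and E share the same x with |FE| = 47.5 and E on the +y side, so E = (0.00, 47.5). The virtual corner opposite F is at (-65.5, 47.5). A1 meets RG tangentially, so JG is at right angles to RG and since A1 is tangent to BE there, JB ⟂ BE, with radius 8.3, so the center J sits 8.3 in from both sides at J = (-57.2, 39.2). That places the tangent points at G = (-65.5, 39.2) on RG and B = (-57.2, 47.5) on BE. Then cos ∠EGR = GE·GR / (|GE||GR|), giving 97.2°.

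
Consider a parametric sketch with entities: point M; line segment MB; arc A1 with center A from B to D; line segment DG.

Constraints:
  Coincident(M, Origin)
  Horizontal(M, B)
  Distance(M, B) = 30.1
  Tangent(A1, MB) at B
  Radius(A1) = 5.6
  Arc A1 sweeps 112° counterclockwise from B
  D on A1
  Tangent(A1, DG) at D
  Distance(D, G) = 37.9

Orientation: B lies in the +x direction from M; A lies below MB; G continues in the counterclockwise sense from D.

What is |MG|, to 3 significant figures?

58.0

On A1, B sits at bearing 90° from A; a 112° counterclockwise sweep puts D at bearing 202°, so D = A + 5.6·(cos 202°, sin 202°) = (24.9, -7.70). A1 meets DG tangentially, so AD is at right angles to DG, so DG runs along (−sin 202°, cos 202°); with |DG| = 37.9, G = (39.1, -42.8). Then |MG| = |G − M| = 58.0.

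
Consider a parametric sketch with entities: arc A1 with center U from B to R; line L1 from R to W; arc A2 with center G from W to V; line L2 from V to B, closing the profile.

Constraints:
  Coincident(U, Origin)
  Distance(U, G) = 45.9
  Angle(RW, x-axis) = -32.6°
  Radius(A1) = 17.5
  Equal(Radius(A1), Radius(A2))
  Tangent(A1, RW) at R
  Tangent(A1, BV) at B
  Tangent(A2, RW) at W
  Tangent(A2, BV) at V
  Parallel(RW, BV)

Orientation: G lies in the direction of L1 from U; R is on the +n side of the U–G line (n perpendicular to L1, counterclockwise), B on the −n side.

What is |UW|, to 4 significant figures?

49.12

Tangency of A1 to both parallel lines with radius 17.5 puts R and B at U ± 17.5·n: R = (9.428, 14.74), B = (-9.428, -14.74). Equal radii place W and V the same way about G: W = G + 17.5·n = (48.10, -9.987), V = G − 17.5·n = (29.24, -39.47). Then |UW| = |W − U| = 49.12.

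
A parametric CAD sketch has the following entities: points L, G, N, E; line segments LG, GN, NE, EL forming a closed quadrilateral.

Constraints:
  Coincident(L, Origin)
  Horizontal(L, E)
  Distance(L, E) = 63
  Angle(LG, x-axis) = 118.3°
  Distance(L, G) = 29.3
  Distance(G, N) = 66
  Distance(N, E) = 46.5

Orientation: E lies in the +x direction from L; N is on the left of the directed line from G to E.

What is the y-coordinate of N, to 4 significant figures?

44.47

L is at the origin; L and E share the same y with |LE| = 63.0 and E in +x, so E = (63.0, 0). LG runs at 118.3° with |LG| = 29.3, so G = (-13.89, 25.80). N is determined by |GN| = 66.0 and |NE| = 46.5 together: it lies at the intersection of circle(G, 66.0) and circle(E, 46.5). With |GE| = 81.10, the foot of the radical line on GE is 54.08 from G and the perpendicular offset is √(66.0² − 54.08²) = 37.84. Taking the left-of-GE solution: N = (49.41, 44.47).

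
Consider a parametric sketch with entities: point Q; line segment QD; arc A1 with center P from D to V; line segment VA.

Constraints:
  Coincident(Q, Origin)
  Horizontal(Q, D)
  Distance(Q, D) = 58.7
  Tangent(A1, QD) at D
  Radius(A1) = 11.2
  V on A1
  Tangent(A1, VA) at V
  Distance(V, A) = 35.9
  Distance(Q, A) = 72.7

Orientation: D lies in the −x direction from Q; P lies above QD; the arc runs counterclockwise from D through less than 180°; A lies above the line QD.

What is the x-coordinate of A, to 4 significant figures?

-54.13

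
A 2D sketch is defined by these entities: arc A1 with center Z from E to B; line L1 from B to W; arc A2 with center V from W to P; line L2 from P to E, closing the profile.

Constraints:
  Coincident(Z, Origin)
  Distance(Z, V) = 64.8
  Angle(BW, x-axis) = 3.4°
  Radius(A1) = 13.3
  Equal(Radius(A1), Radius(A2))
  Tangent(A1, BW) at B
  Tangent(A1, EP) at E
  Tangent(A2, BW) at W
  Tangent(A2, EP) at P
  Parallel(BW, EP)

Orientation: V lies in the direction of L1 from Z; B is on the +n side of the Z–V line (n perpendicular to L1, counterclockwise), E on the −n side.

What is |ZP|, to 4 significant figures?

66.15

The slot axis is L1's direction at 3.4°, so u = (cos 3.4°, sin 3.4°) = (0.9982, 0.05931) and n = (−sin 3.4°, cos 3.4°) = (-0.05931, 0.9982). Z is at the origin and V lies 64.8 along u from Z, so V = 64.8·u = (64.69, 3.843). Tangency of A1 to both parallel lines with radius 13.3 puts B and E at Z ± 13.3·n: B = (-0.7888, 13.28), E = (0.7888, -13.28). Equal radii place W and P the same way about V: W = V + 13.3·n = (63.90, 17.12), P = V − 13.3·n = (65.47, -9.434). Then |ZP| = |P − Z| = 66.15.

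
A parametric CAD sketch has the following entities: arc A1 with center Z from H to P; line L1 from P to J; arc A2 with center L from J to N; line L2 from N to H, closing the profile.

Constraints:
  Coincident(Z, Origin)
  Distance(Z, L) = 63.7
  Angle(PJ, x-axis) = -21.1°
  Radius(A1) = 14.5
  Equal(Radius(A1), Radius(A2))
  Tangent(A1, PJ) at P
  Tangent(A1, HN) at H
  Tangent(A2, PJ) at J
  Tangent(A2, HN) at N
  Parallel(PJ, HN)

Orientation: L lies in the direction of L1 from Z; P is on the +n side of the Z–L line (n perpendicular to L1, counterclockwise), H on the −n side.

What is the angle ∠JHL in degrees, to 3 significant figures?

11.7°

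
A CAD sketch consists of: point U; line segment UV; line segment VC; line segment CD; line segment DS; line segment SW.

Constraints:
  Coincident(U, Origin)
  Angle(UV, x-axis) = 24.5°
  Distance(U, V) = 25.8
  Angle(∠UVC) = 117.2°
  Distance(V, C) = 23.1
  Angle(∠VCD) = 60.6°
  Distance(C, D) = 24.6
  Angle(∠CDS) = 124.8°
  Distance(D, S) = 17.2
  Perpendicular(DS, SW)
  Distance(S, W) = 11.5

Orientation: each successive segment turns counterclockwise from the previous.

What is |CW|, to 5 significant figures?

32.428

U is at the origin; UV runs at 24.5° with length 25.8, so V = (23.477, 10.699). ∠UVC = 117.2° gives VC at 87.300° from the x-axis; with |VC| = 23.1, C = (24.565, 33.773). ∠VCD = 60.6° gives CD at -153.30° from the x-axis; with |CD| = 24.6, D = (2.5882, 22.720). ∠CDS = 124.8° gives DS at -98.100° from the x-axis; with |DS| = 17.2, S = (0.16472, 5.6918). DS ⟂ SW, so SW runs at -8.1000°; with |SW| = 11.5, W = (11.550, 4.0714). Then |CW| = |W − C| = 32.428.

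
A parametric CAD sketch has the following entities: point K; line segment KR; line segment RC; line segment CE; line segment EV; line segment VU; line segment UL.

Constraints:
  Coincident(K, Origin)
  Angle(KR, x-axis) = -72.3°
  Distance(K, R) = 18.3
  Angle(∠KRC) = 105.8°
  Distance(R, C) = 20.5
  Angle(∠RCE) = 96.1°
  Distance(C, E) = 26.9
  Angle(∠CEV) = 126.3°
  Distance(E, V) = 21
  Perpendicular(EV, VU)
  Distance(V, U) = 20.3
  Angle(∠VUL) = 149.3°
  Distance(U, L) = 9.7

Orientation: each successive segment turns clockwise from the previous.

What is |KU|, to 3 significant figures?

8.35

∠CEV = 126.3° gives EV at 75.9° from the x-axis; with |EV| = 21.0, V = (-23.6, 12.3). EV ⟂ VU, so VU runs at -14.1°; with |VU| = 20.3, U = (-3.87, 7.40). Then |KU| = |U − K| = 8.35.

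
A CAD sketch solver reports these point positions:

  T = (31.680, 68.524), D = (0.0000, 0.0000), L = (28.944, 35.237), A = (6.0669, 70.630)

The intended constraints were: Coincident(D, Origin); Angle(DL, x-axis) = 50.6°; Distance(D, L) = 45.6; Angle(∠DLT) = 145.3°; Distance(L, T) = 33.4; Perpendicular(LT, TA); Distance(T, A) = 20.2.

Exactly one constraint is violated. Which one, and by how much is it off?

Distance(T, A) = 20.2 — off by 5.50.

D = (0.00, 0.00) ✓; DL at 50.60° ✓; |DL| = 45.60 ✓; ∠DLT = 145.3° ✓; |LT| = 33.40 ✓; ∠(LT, TA) = 90.00° ✓; |TA| = 25.70 ✗.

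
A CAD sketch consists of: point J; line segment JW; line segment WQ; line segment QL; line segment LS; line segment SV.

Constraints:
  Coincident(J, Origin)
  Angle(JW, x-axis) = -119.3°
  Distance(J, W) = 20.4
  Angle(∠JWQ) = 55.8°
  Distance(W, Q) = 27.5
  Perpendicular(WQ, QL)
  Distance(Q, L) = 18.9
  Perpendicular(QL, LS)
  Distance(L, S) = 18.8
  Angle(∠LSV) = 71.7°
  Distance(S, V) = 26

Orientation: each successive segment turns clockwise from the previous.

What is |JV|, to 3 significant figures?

23.3

J is at the origin; JW runs at -119.3° with length 20.4, so W = (-9.98, -17.8). ∠JWQ = 55.8° gives WQ at 116° from the x-axis; with |WQ| = 27.5, Q = (-22.3, 6.82). WQ is perpendicular to QL, so QL runs at 26.5°; with |QL| = 18.9, L = (-5.34, 15.3). QL ⟂ LS, so LS runs at -63.5°; with |LS| = 18.8, S = (3.05, -1.57). ∠LSV = 71.7° gives SV at -172° from the x-axis; with |SV| = 26.0, V = (-22.7, -5.28). Then |JV| = |V − J| = 23.3.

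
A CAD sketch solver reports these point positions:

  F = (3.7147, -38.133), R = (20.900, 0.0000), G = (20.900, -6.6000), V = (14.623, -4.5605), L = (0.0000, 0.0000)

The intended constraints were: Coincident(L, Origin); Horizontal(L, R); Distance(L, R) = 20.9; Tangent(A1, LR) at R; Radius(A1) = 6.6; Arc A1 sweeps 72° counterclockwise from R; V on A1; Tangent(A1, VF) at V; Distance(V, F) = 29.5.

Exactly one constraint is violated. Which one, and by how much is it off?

Distance(V, F) = 29.5 — off by 5.80.

L = (0.00, 0.00) ✓; L.y = 0.00, R.y = 0.00 ✓; |LR| = 20.90 ✓; ∠(GR, RL) = 90.00° ✓; |GR| = 6.600 ✓; bearing(G→V) − bearing(G→R) = 72.00° ✓; |GV| = 6.600 ✓; ∠(GV, VF) = 90.00° ✓; |VF| = 35.30 ✗.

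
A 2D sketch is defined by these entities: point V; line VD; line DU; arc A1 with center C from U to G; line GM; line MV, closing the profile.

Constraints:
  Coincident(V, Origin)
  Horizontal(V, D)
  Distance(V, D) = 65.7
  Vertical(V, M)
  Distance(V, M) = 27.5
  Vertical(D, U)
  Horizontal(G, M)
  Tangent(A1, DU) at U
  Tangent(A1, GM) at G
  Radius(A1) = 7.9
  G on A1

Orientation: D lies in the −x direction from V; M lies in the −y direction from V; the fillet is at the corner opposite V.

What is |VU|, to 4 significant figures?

68.56

V is at the origin; VD is horizontal with |VD| = 65.7 and D on the −x side, so D = (-65.70, 0.000). VM is vertical with |VM| = 27.5 and M on the −y side, so M = (0.000, -27.50). The virtual corner opposite V is at (-65.70, -27.50). Since A1 is tangent to DU there, CU ⟂ DU and A1 meets GM tangentially, so CG is at right angles to GM, with radius 7.9, so the center C sits 7.9 in from both sides at C = (-57.80, -19.60). That places the tangent points at U = (-65.70, -19.60) on DU and G = (-57.80, -27.50) on GM. Then |VU| = |U − V| = 68.56.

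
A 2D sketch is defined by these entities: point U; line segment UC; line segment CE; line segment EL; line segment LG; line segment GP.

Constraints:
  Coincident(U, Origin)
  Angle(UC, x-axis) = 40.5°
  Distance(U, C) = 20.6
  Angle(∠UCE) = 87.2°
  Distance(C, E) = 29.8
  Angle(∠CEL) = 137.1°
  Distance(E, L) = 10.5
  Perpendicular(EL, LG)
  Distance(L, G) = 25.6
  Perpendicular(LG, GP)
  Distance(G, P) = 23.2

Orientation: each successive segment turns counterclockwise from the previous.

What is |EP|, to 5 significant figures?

28.577

EL is perpendicular to LG, so LG runs at -93.800°; with |LG| = 25.6, G = (-16.947, 10.218). LG ⟂ GP, so GP runs at -3.8000°; with |GP| = 23.2, P = (6.2024, 8.6809). Then |EP| = |P − E| = 28.577.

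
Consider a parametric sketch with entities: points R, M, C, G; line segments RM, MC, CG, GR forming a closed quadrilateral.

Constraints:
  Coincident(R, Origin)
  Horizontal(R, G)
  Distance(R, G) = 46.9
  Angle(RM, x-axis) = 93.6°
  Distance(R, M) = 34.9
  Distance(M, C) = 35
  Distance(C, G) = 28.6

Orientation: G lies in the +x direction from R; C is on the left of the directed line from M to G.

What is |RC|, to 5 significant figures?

39.090

Checks: R = (0.00, 0.00) ✓; |MC| = 35.00 ✓; |CG| = 28.60 ✓.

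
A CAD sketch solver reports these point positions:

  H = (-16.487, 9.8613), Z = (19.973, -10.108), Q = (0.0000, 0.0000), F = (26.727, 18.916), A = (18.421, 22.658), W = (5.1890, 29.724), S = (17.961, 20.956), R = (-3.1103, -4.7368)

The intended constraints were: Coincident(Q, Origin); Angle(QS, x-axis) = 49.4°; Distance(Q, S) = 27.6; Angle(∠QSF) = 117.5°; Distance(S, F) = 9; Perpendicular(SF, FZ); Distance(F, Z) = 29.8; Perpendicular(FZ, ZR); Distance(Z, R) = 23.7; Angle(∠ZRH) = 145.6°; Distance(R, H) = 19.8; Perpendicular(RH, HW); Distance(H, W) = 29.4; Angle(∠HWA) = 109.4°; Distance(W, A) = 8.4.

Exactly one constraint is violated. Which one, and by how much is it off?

Distance(W, A) = 8.4 — off by 6.60.

Q = (0.00, 0.00) ✓; QS at 49.40° ✓; |QS| = 27.60 ✓; ∠QSF = 117.5° ✓; |SF| = 9.000 ✓; ∠(SF, FZ) = 90.00° ✓; |FZ| = 29.80 ✓; ∠(FZ, ZR) = 90.00° ✓; |ZR| = 23.70 ✓; ∠ZRH = 145.6° ✓; |RH| = 19.80 ✓; ∠(RH, HW) = 90.00° ✓; |HW| = 29.40 ✓; ∠HWA = 109.4° ✓; |WA| = 15.00 ✗.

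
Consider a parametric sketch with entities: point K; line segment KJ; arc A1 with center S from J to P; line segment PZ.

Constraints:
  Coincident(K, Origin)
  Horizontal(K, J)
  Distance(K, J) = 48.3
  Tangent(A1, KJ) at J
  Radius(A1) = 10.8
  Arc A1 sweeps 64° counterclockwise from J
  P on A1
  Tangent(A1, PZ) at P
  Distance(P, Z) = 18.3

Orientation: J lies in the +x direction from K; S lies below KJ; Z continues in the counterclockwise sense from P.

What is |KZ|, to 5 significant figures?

37.966

On A1, J sits at bearing 90° from S; a 64° counterclockwise sweep puts P at bearing 154°, so P = S + 10.8·(cos 154°, sin 154°) = (38.593, -6.0656). A1 meets PZ tangentially, so SP is at right angles to PZ, so PZ runs along (−sin 154°, cos 154°); with |PZ| = 18.3, Z = (30.571, -22.514). Then |KZ| = |Z − K| = 37.966.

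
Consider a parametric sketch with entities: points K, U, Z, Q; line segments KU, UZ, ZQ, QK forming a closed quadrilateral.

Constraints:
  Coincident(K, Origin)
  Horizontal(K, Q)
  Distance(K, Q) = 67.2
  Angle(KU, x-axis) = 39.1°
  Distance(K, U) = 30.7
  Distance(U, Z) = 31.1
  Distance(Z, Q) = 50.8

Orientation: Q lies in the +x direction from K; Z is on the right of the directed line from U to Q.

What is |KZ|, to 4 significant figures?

20.84

Checks: |UZ| = 31.10 ✓; |ZQ| = 50.80 ✓.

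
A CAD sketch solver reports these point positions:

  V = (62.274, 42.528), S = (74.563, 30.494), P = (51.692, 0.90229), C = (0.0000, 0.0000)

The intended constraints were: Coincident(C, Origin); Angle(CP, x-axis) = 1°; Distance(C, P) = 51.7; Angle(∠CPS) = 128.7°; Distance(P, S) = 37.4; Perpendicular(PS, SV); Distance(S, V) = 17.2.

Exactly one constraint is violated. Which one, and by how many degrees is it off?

Perpendicular(PS, SV) — off by 6.70°.

C = (0.00, 0.00) ✓; CP at 1.000° ✓; |CP| = 51.70 ✓; ∠CPS = 128.7° ✓; |PS| = 37.40 ✓; ∠(PS, SV) = 83.30° ✗; |SV| = 17.20 ✓.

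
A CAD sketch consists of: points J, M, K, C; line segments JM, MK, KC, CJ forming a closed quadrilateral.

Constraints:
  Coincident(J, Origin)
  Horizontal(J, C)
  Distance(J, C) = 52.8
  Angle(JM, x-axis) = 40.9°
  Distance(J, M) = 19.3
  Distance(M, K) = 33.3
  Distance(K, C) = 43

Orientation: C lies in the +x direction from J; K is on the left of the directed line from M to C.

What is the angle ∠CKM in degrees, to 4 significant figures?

62.15°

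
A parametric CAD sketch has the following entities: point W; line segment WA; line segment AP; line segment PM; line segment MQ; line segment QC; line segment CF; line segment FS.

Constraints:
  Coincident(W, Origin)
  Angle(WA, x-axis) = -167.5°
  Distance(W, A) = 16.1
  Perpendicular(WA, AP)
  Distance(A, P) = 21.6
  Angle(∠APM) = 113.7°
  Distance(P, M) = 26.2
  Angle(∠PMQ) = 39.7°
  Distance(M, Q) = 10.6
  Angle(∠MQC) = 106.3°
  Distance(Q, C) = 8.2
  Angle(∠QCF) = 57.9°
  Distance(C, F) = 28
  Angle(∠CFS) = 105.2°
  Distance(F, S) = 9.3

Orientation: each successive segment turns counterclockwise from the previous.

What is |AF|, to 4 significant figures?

53.95

W is at the origin; WA runs at -167.5° with length 16.1, so A = (-15.72, -3.485). WA ⟂ AP, so AP runs at -77.50°; with |AP| = 21.6, P = (-11.04, -24.57). ∠APM = 113.7° gives PM at -11.20° from the x-axis; with |PM| = 26.2, M = (14.66, -29.66). ∠PMQ = 39.7° gives MQ at 129.1° from the x-axis; with |MQ| = 10.6, Q = (7.973, -21.44). ∠MQC = 106.3° gives QC at -157.2° from the x-axis; with |QC| = 8.2, C = (0.4133, -24.61). ∠QCF = 57.9° gives CF at -35.10° from the x-axis; with |CF| = 28.0, F = (23.32, -40.71). Then |AF| = |F − A| = 53.95.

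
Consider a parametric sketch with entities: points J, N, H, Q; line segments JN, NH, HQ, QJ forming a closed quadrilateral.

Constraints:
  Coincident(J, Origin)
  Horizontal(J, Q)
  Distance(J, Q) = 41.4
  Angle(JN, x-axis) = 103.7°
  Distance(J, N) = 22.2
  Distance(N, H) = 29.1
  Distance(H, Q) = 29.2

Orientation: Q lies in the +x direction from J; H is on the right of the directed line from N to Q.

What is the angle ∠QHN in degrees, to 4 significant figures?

123.7°

Checks: J.y = 0.00, Q.y = 0.00 ✓; |NH| = 29.10 ✓; |HQ| = 29.20 ✓.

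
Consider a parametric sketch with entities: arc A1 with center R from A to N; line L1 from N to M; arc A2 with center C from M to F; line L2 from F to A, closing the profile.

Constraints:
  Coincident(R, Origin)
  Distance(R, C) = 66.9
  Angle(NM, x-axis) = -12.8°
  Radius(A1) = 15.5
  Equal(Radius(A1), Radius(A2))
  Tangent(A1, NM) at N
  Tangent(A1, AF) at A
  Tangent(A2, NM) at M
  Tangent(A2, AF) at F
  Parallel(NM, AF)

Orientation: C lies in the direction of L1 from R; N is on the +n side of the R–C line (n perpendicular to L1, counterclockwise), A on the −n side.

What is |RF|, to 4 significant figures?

68.67

Tangency of A1 to both parallel lines with radius 15.5 puts N and A at R ± 15.5·n: N = (3.434, 15.11), A = (-3.434, -15.11). Equal radii place M and F the same way about C: M = C + 15.5·n = (68.67, 0.2932), F = C − 15.5·n = (61.80, -29.94). Then |RF| = |F − R| = 68.67.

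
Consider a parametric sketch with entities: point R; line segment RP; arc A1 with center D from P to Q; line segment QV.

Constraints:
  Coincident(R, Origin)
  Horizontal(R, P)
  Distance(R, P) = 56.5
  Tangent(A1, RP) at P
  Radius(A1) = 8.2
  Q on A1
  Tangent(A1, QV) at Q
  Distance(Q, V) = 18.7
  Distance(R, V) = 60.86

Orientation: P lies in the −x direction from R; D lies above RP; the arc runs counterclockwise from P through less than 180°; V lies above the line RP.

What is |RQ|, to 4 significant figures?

49.74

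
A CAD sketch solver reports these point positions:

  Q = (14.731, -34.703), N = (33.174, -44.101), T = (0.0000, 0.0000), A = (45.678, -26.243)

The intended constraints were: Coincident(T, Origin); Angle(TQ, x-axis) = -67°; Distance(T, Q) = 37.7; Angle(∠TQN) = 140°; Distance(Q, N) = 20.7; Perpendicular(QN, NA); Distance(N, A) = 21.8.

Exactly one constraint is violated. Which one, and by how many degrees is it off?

Perpendicular(QN, NA) — off by 8.00°.

T = (0.00, 0.00) ✓; TQ at -67.00° ✓; |TQ| = 37.70 ✓; ∠TQN = 140.0° ✓; |QN| = 20.70 ✓; ∠(QN, NA) = 82.00° ✗; |NA| = 21.80 ✓.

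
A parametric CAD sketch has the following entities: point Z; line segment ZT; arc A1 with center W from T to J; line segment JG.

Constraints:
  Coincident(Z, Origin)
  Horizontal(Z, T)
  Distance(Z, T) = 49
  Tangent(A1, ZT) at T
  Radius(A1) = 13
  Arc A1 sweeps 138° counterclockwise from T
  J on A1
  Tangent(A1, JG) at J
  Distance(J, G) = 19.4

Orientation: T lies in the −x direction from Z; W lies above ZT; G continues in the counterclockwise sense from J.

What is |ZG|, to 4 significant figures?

65.30

Z is at the origin; Z and T share the same y with |ZT| = 49.0 and T on the −x side, so T = (-49.00, 0.000). A1 meets ZT tangentially, so WT is at right angles to ZT, so W = T + (0, 13) = (-49.00, 13.00). On A1, T sits at bearing -90° from W; a 138° counterclockwise sweep puts J at bearing 48°, so J = W + 13.0·(cos 48°, sin 48°) = (-40.30, 22.66). The tangent condition forces WJ to be normal to JG, so JG runs along (−sin 48°, cos 48°); with |JG| = 19.4, G = (-54.72, 35.64). Then |ZG| = |G − Z| = 65.30.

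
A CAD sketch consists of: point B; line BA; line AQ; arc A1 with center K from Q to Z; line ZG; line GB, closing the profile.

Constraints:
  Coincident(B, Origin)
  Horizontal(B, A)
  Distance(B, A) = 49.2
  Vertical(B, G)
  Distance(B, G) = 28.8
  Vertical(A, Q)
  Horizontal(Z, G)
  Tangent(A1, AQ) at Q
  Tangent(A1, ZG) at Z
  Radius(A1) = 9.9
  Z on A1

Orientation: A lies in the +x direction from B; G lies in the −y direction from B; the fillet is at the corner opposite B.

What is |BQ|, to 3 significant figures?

52.7

B is at the origin; BA is horizontal with |BA| = 49.2 and A on the +x side, so A = (49.2, 0.00). B and G share the same x with |BG| = 28.8 and G on the −y side, so G = (0.00, -28.8). The virtual corner opposite B is at (49.2, -28.8). The tangent condition forces KQ to be normal to AQ and the tangent condition forces KZ to be normal to ZG, with radius 9.9, so the center K sits 9.9 in from both sides at K = (39.3, -18.9). That places the tangent points at Q = (49.2, -18.9) on AQ and Z = (39.3, -28.8) on ZG. Then |BQ| = |Q − B| = 52.7.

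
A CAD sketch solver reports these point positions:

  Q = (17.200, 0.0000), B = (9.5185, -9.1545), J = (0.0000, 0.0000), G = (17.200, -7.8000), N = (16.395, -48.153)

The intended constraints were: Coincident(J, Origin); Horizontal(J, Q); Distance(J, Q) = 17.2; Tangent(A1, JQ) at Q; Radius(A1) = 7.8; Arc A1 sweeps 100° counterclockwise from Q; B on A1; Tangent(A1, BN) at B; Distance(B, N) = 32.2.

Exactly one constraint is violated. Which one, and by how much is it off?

Distance(B, N) = 32.2 — off by 7.40.

J = (0.00, 0.00) ✓; J.y = 0.00, Q.y = 0.00 ✓; |JQ| = 17.20 ✓; ∠(GQ, QJ) = 90.00° ✓; |GQ| = 7.800 ✓; bearing(G→B) − bearing(G→Q) = 100.0° ✓; |GB| = 7.800 ✓; ∠(GB, BN) = 90.00° ✓; |BN| = 39.60 ✗.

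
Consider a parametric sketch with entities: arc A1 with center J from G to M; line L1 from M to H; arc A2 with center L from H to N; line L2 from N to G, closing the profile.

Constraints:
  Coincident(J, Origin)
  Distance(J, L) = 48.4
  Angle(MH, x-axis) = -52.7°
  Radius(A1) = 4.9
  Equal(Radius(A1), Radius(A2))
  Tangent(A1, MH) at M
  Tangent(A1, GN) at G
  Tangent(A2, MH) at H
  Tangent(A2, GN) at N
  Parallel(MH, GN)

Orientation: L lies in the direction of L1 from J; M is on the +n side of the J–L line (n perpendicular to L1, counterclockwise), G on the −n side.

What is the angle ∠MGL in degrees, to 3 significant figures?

84.2°

J is at the origin and L lies 48.4 along u from J, so L = 48.4·u = (29.3, -38.5). Tangency of A1 to both parallel lines with radius 4.9 puts M and G at J ± 4.9·n: M = (3.90, 2.97), G = (-3.90, -2.97). Then cos ∠MGL = GM·GL / (|GM||GL|), giving 84.2°.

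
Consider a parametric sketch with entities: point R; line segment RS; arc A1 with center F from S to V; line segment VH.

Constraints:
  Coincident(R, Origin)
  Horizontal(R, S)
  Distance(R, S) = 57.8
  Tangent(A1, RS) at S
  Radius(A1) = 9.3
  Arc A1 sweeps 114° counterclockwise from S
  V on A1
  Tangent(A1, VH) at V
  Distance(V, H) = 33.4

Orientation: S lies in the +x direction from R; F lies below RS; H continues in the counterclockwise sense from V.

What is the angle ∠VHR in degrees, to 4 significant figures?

31.27°

R is at the origin; R and S share the same y with |RS| = 57.8 and S on the +x side, so S = (57.80, 0.000). Since A1 is tangent to RS there, FS ⟂ RS, so F = S + (0, -9.3) = (57.80, -9.300). On A1, S sits at bearing 90° from F; a 114° counterclockwise sweep puts V at bearing 204°, so V = F + 9.3·(cos 204°, sin 204°) = (49.30, -13.08). The tangent condition forces FV to be normal to VH, so VH runs along (−sin 204°, cos 204°); with |VH| = 33.4, H = (62.89, -43.60). Then cos ∠VHR = HV·HR / (|HV||HR|), giving 31.27°.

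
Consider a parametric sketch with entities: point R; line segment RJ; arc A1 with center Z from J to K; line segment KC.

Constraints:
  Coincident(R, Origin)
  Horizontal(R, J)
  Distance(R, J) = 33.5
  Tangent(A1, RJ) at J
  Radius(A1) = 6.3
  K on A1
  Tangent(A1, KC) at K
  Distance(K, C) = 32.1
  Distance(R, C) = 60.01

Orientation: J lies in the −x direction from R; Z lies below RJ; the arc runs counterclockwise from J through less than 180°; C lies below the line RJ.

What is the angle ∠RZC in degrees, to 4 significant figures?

127.9°

R is at the origin; R and J share the same y with |RJ| = 33.5 and J on the −x side, so J = (-33.50, 0.000). A1 meets RJ tangentially, so ZJ is at right angles to RJ, so Z = J + (0, -6.3) = (-33.50, -6.300). Since ZK ⟂ KC (tangency), |ZC| = √(6.3² + 32.1²) = 32.71 regardless of where K sits on A1. So C lies on both circle(R, 60.01) and circle(Z, 32.71); the below-RJ intersection is C = (-48.46, -35.39). K is the foot of the tangent from C: K = (-39.55, -4.551).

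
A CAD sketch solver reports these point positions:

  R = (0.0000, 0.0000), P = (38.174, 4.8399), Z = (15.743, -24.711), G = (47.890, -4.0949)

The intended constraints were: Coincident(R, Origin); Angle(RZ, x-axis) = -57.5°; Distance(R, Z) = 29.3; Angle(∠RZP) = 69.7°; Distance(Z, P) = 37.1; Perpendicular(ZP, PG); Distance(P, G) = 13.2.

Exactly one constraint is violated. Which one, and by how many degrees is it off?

Perpendicular(ZP, PG) — off by 5.40°.

R = (0.00, 0.00) ✓; RZ at -57.50° ✓; |RZ| = 29.30 ✓; ∠RZP = 69.70° ✓; |ZP| = 37.10 ✓; ∠(ZP, PG) = 95.40° ✗; |PG| = 13.20 ✓.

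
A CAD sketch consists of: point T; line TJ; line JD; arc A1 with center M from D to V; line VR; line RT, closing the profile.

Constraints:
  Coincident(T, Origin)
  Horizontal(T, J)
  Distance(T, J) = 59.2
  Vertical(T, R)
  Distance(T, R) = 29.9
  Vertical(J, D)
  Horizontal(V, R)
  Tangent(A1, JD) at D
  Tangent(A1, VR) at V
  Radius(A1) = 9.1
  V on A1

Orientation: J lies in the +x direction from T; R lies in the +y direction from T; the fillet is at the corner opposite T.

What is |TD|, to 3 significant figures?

62.7

The virtual corner opposite T is at (59.2, 29.9). The tangent condition forces MD to be normal to JD and A1 meets VR tangentially, so MV is at right angles to VR, with radius 9.1, so the center M sits 9.1 in from both sides at M = (50.1, 20.8). That places the tangent points at D = (59.2, 20.8) on JD and V = (50.1, 29.9) on VR. Then |TD| = |D − T| = 62.7.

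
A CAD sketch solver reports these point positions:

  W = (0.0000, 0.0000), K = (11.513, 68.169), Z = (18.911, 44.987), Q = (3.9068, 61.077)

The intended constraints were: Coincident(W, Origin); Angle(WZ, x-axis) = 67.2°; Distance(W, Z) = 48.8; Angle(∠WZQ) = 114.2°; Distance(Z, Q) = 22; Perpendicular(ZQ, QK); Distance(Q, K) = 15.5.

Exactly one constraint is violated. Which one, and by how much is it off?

Distance(Q, K) = 15.5 — off by 5.10.

W = (0.00, 0.00) ✓; WZ at 67.20° ✓; |WZ| = 48.80 ✓; ∠WZQ = 114.2° ✓; |ZQ| = 22.00 ✓; ∠(ZQ, QK) = 90.00° ✓; |QK| = 10.40 ✗.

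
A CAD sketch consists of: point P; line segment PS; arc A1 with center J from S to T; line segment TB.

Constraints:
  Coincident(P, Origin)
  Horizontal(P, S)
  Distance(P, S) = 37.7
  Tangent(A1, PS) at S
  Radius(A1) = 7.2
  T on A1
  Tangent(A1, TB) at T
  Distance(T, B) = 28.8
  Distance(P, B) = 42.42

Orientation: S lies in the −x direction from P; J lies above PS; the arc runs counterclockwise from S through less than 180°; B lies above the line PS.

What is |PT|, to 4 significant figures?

31.18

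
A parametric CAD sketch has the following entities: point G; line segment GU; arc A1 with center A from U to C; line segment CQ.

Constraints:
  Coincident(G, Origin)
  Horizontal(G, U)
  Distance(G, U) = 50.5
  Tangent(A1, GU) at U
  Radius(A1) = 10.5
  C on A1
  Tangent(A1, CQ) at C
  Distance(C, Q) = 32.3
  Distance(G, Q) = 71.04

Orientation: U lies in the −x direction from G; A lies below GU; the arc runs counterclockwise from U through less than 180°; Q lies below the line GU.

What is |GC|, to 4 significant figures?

62.07

G is at the origin; GU is horizontal with |GU| = 50.5 and U on the −x side, so U = (-50.50, 0.000). A1 meets GU tangentially, so AU is at right angles to GU, so A = U + (0, -10.5) = (-50.50, -10.50). Since AC ⟂ CQ (tangency), |AQ| = √(10.5² + 32.3²) = 33.96 regardless of where C sits on A1. So Q lies on both circle(G, 71.04) and circle(A, 33.96); the below-GU intersection is Q = (-55.73, -44.06). C is the foot of the tangent from Q: C = (-60.87, -12.17).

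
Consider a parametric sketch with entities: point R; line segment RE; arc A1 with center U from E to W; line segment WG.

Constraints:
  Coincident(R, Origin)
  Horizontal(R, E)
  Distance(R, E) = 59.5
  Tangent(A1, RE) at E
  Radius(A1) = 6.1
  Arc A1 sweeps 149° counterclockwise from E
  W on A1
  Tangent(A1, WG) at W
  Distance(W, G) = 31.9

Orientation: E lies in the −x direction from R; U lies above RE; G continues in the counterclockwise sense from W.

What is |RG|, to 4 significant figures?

88.18

On A1, E sits at bearing -90° from U; a 149° counterclockwise sweep puts W at bearing 59°, so W = U + 6.1·(cos 59°, sin 59°) = (-56.36, 11.33). Since A1 is tangent to WG there, UW ⟂ WG, so WG runs along (−sin 59°, cos 59°); with |WG| = 31.9, G = (-83.70, 27.76). Then |RG| = |G − R| = 88.18.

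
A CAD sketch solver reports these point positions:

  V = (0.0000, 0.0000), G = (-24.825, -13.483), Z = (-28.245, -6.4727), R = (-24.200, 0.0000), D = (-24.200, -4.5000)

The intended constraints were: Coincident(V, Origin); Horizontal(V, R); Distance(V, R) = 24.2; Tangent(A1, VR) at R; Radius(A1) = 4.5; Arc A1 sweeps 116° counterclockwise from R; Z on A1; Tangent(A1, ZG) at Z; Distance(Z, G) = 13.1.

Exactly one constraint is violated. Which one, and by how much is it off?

Distance(Z, G) = 13.1 — off by 5.30.

V = (0.00, 0.00) ✓; V.y = 0.00, R.y = 0.00 ✓; |VR| = 24.20 ✓; ∠(DR, RV) = 90.00° ✓; |DR| = 4.500 ✓; bearing(D→Z) − bearing(D→R) = 116.0° ✓; |DZ| = 4.500 ✓; ∠(DZ, ZG) = 89.99° ✓; |ZG| = 7.800 ✗.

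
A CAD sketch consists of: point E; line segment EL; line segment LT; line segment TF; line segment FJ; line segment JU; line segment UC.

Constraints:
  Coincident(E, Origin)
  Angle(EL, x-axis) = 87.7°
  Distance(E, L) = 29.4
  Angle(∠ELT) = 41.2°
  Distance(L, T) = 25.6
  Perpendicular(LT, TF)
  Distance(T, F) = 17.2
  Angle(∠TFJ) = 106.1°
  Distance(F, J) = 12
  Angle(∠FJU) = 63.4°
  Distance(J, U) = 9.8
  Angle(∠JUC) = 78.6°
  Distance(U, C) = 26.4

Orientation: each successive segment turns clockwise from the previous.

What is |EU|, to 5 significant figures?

10.538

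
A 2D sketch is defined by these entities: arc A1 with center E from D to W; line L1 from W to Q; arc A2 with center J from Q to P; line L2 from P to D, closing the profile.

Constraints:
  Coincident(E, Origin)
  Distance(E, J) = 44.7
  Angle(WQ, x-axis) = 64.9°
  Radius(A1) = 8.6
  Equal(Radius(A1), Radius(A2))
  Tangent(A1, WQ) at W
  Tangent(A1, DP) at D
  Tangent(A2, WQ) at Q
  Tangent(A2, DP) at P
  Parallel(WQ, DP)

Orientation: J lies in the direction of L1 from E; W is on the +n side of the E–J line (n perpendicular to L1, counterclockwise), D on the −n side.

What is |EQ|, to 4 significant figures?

45.52

The slot axis is L1's direction at 64.9°, so u = (cos 64.9°, sin 64.9°) = (0.4242, 0.9056) and n = (−sin 64.9°, cos 64.9°) = (-0.9056, 0.4242). E is at the origin and J lies 44.7 along u from E, so J = 44.7·u = (18.96, 40.48). Tangency of A1 to both parallel lines with radius 8.6 puts W and D at E ± 8.6·n: W = (-7.788, 3.648), D = (7.788, -3.648). Equal radii place Q and P the same way about J: Q = J + 8.6·n = (11.17, 44.13), P = J − 8.6·n = (26.75, 36.83). Then |EQ| = |Q − E| = 45.52.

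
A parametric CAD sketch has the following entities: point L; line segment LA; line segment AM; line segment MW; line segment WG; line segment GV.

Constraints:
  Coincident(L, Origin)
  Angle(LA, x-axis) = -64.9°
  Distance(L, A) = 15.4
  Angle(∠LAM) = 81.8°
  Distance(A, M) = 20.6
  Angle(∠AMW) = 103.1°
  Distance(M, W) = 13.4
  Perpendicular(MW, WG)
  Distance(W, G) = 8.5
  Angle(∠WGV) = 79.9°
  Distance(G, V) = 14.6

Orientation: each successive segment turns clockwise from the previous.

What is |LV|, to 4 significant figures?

19.34

L is at the origin; LA runs at -64.9° with length 15.4, so A = (6.533, -13.95). ∠LAM = 81.8° gives AM at -163.1° from the x-axis; with |AM| = 20.6, M = (-13.18, -19.93). ∠AMW = 103.1° gives MW at 120.0° from the x-axis; with |MW| = 13.4, W = (-19.88, -8.329). MW ⟂ WG, so WG runs at 30.00°; with |WG| = 8.5, G = (-12.52, -4.079). ∠WGV = 79.9° gives GV at -70.10° from the x-axis; with |GV| = 14.6, V = (-7.547, -17.81). Then |LV| = |V − L| = 19.34.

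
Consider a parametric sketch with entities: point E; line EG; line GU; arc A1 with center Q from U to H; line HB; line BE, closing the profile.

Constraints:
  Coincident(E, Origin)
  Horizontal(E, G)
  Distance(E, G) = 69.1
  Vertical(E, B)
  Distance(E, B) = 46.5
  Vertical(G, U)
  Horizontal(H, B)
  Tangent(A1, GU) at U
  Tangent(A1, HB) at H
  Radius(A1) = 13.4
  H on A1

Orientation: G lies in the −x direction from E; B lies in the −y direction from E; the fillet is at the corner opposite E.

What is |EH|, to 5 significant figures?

72.559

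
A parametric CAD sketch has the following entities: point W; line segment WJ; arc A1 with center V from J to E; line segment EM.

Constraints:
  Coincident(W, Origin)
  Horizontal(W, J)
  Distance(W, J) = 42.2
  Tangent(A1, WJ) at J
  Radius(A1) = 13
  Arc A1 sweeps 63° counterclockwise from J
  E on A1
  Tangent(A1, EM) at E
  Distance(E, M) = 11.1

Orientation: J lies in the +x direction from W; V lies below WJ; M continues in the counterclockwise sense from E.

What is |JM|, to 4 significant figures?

23.77

W is at the origin; WJ is horizontal with |WJ| = 42.2 and J on the +x side, so J = (42.20, 0.000). Since A1 is tangent to WJ there, VJ ⟂ WJ, so V = J + (0, -13) = (42.20, -13.00). On A1, J sits at bearing 90° from V; a 63° counterclockwise sweep puts E at bearing 153°, so E = V + 13.0·(cos 153°, sin 153°) = (30.62, -7.098). A1 meets EM tangentially, so VE is at right angles to EM, so EM runs along (−sin 153°, cos 153°); with |EM| = 11.1, M = (25.58, -16.99). Then |JM| = |M − J| = 23.77.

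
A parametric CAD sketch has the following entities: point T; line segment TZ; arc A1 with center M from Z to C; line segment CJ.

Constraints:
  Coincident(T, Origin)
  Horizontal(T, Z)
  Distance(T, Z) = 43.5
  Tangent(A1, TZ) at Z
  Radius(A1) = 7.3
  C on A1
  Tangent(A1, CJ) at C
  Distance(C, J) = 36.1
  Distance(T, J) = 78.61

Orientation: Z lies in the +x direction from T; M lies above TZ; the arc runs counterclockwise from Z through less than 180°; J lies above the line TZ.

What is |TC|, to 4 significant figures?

49.04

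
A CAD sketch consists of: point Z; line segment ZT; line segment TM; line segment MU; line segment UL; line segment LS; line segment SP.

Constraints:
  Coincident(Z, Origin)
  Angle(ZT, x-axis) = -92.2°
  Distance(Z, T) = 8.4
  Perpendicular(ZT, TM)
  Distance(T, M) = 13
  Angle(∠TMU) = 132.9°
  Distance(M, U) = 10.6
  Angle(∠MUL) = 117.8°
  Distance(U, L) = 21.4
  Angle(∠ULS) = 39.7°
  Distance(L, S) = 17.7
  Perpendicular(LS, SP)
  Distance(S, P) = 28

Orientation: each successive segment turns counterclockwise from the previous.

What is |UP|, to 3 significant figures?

14.4

Z is at the origin; ZT runs at -92.2° with length 8.4, so T = (-0.322, -8.39). ZT ⟂ TM, so TM runs at -2.20°; with |TM| = 13.0, M = (12.7, -8.89). ∠TMU = 132.9° gives MU at 44.9° from the x-axis; with |MU| = 10.6, U = (20.2, -1.41). ∠MUL = 117.8° gives UL at 107° from the x-axis; with |UL| = 21.4, L = (13.9, 19.0). ∠ULS = 39.7° gives LS at -113° from the x-axis; with |LS| = 17.7, S = (7.08, 2.70). LS is perpendicular to SP, so SP runs at -22.6°; with |SP| = 28.0, P = (32.9, -8.06). Then |UP| = |P − U| = 14.4.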